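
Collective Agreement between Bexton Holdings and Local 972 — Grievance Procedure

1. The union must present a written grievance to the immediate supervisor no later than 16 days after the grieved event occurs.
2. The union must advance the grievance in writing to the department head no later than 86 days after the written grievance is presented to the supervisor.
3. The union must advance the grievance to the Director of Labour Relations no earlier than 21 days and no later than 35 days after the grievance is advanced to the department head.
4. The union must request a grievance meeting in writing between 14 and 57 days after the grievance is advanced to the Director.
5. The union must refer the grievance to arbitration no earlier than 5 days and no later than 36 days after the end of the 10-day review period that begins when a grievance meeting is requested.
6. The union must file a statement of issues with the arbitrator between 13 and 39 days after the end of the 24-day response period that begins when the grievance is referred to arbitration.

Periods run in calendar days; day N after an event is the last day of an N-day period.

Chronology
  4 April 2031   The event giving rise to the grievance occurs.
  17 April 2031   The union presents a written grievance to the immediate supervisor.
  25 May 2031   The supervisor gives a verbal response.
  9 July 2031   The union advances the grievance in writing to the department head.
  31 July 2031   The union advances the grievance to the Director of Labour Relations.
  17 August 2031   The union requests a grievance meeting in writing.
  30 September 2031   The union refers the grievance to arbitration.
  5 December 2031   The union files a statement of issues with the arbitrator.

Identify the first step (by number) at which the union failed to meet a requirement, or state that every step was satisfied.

(1) due by 4 April 2031 + 16 days = 20 April 2031; done 17 April 2031 — timely.
(2) due by 17 April 2031 + 86 days = 12 July 2031; completed 9 July 2031, before the deadline.
(3) the permitted window runs from 9 July 2031 + 21 = 30 July 2031 to 9 July 2031 + 35 = 13 August 2031; done 31 July 2031 — within the window.
(4) the permitted window runs from 31 July 2031 + 14 = 14 August 2031 to 31 July 2031 + 57 = 26 September 2031; 17 August 2031 falls inside that range.
(5) the permitted window runs from 27 August 2031 + 5 = 1 September 2031 to 27 August 2031 + 36 = 2 October 2031; done 30 September 2031 — within the window.
(6) the permitted window runs from 24 October 2031 + 13 = 6 November 2031 to 24 October 2031 + 39 = 2 December 2031; done 5 December 2031 — 3 days after the window closed.

Step 6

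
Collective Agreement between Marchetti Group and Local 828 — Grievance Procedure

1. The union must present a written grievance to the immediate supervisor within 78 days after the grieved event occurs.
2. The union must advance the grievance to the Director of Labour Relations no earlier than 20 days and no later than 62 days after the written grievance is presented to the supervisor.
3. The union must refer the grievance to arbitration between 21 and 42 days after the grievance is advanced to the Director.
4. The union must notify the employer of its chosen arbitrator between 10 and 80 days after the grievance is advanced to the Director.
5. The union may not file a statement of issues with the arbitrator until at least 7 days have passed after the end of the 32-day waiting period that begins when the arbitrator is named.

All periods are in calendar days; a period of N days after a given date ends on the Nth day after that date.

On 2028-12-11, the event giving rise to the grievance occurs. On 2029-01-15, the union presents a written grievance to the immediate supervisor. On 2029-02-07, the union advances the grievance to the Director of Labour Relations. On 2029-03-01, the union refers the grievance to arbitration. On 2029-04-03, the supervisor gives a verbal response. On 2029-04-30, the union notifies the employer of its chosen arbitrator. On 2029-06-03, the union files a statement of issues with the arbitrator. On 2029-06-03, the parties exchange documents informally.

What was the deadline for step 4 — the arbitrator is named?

2029-04-28

Step 4 runs from 2029-02-07, when the grievance is advanced to the Director. The window is 10–80 days after 2029-02-07; it closes on 2029-04-28.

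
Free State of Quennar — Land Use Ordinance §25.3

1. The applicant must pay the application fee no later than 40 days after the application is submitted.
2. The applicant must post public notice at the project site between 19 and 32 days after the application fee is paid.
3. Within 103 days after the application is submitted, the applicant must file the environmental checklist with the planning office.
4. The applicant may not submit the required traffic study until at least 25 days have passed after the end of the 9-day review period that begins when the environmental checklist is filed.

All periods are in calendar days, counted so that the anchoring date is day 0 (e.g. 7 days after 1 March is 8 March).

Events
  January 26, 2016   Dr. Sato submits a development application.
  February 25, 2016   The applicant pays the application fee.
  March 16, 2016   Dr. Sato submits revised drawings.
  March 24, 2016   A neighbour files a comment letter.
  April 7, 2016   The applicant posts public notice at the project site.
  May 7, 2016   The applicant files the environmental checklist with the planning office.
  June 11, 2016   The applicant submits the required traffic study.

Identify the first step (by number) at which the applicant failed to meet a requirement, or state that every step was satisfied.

Step 1 — counting 40 days from January 26, 2016 (when the application is submitted) gives a deadline of March 6, 2016; completed February 25, 2016, before the deadline.
Step 2 — 19 and 32 days from February 25, 2016 (when the application fee is paid) are March 15, 2016 and March 28, 2016 respectively; April 7, 2016 is 10 days past the end of the window.
The procedure was therefore not followed at step 2.

Step 2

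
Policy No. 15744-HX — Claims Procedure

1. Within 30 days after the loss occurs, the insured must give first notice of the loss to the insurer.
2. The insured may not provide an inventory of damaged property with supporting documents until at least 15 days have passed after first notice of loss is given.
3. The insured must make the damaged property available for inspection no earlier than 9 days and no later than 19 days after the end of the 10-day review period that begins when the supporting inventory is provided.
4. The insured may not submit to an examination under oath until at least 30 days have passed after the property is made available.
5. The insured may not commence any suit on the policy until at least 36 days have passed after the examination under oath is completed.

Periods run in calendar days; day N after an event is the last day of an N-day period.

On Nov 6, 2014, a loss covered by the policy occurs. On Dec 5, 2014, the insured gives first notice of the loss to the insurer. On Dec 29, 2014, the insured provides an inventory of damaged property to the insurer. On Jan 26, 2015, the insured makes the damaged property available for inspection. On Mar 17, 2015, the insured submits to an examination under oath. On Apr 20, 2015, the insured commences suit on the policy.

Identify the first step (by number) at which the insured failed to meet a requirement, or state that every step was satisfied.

Step 5

(1) due by Nov 6, 2014 + 30 days = Dec 6, 2014; done Dec 5, 2014 — timely.
(2) permitted from Dec 5, 2014 + 15 days = Dec 20, 2014 onward; Dec 29, 2014 is on or after that date.
(3) the permitted window runs from Jan 8, 2015 + 9 = Jan 17, 2015 to Jan 8, 2015 + 19 = Jan 27, 2015; done Jan 26, 2015 — within the window.
(4) permitted from Jan 26, 2015 + 30 days = Feb 25, 2015 onward; done Mar 17, 2015 — permitted.
(5) permitted from Mar 17, 2015 + 36 days = Apr 22, 2015 onward; done Apr 20, 2015 — 2 days too early.
That is the first point of non-compliance.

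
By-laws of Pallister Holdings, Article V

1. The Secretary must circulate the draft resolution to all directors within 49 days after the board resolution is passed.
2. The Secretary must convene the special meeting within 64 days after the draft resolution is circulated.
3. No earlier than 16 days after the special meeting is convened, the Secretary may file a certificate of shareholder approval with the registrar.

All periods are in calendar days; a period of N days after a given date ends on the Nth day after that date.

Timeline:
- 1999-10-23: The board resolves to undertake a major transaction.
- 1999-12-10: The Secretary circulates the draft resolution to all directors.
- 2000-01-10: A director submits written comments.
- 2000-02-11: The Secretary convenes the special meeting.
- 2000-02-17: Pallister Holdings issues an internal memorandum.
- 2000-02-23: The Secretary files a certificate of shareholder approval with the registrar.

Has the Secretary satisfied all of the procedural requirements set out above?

Step 1: 49 days after 1999-10-23 (when the board resolution is passed) is 1999-12-11; completed 1999-12-10, before the deadline.
Step 2: 64 days after 1999-12-10 (when the draft resolution is circulated) is 2000-02-12; 2000-02-11 is within that limit.
Step 3: the earliest permitted date is 16 days after 2000-02-11 (when the special meeting is convened), i.e. 2000-02-27; acted on 2000-02-23, 4 days prematurely.

No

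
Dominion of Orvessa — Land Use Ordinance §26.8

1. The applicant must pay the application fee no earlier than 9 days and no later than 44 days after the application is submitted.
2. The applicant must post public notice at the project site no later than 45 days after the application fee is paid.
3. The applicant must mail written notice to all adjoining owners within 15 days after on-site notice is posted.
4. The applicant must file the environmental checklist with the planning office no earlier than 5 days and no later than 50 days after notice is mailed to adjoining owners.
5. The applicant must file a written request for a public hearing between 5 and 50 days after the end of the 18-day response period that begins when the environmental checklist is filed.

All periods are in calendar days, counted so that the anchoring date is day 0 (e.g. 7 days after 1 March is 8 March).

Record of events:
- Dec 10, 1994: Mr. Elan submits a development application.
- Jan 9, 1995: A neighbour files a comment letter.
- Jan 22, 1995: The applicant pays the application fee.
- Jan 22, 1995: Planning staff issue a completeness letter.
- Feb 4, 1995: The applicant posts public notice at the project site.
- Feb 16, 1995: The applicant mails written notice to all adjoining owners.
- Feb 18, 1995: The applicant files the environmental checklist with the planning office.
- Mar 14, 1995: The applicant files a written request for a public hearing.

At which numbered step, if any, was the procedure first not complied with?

Step 1 — 9 and 44 days from Dec 10, 1994 (when the application is submitted) are Dec 19, 1994 and Jan 23, 1995 respectively; done Jan 22, 1995, which is between those dates.
Step 2 — counting 45 days from Jan 22, 1995 (when the application fee is paid) gives a deadline of Mar 8, 1995; done Feb 4, 1995 — timely.
Step 3 — counting 15 days from Feb 4, 1995 (when on-site notice is posted) gives a deadline of Feb 19, 1995; Feb 16, 1995 is within that limit.
Step 4 — 5 and 50 days from Feb 16, 1995 (when notice is mailed to adjoining owners) are Feb 21, 1995 and Apr 7, 1995 respectively; Feb 18, 1995 is 3 days too early.

Step 4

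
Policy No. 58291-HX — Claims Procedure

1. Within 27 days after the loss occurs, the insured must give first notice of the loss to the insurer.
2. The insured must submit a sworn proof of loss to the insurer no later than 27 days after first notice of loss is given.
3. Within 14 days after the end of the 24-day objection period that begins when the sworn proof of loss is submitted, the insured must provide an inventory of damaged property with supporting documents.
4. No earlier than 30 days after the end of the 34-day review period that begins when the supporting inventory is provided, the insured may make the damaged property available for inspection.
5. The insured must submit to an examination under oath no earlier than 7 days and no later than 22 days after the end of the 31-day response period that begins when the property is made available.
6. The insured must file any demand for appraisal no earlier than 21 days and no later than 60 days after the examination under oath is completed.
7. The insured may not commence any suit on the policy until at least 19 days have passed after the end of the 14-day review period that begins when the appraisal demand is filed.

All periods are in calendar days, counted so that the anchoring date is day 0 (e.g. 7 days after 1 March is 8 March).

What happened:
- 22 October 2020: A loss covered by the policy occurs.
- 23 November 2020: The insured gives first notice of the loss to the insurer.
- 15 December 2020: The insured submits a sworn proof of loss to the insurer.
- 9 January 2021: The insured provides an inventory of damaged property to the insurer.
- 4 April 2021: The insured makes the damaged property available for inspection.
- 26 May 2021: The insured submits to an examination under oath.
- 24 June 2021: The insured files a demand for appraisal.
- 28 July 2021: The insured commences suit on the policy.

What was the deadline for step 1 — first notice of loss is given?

Step 1 runs from 22 October 2020, when the loss occurs. 27 days after 22 October 2020 is 18 November 2020.

18 November 2020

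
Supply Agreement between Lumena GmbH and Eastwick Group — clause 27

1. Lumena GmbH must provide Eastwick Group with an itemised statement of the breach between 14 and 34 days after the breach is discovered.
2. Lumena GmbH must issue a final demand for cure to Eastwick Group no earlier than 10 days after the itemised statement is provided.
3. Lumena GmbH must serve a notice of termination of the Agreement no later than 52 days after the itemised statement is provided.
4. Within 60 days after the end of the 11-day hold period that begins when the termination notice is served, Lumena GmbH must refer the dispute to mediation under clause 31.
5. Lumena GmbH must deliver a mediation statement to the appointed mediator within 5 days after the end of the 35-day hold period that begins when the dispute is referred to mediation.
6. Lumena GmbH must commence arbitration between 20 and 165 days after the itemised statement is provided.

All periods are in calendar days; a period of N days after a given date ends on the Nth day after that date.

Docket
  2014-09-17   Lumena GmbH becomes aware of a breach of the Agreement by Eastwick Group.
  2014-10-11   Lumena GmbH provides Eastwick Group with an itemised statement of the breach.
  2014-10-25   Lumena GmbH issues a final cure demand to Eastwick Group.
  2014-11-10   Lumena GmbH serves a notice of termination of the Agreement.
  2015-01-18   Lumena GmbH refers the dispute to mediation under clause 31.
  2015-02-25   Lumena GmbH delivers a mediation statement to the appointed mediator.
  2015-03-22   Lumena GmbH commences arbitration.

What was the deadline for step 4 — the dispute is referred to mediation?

2015-01-20

The termination notice is served on 2014-11-10; the 11-day hold period therefore ends 2014-11-21, and step 4 runs from that date. 60 days after 2014-11-21 is 2015-01-20.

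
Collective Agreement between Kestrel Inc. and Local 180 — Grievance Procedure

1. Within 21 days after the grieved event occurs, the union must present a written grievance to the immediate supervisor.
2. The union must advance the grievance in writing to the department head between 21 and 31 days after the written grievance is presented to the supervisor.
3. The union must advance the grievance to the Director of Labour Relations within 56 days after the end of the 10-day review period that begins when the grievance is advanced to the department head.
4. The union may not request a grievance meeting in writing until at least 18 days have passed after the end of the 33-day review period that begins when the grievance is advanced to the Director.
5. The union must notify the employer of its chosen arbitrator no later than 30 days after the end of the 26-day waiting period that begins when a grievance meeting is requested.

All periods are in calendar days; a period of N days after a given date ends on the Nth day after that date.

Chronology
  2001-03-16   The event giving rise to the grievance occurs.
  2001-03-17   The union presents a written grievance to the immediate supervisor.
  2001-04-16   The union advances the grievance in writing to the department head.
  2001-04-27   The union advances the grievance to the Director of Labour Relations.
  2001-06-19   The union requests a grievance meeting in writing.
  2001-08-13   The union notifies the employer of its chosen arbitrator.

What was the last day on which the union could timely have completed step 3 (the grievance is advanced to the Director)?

2001-06-21

The grievance is advanced to the department head on 2001-04-16; the 10-day review period therefore ends 2001-04-26, and step 3 runs from that date. 56 days after 2001-04-26 is 2001-06-21.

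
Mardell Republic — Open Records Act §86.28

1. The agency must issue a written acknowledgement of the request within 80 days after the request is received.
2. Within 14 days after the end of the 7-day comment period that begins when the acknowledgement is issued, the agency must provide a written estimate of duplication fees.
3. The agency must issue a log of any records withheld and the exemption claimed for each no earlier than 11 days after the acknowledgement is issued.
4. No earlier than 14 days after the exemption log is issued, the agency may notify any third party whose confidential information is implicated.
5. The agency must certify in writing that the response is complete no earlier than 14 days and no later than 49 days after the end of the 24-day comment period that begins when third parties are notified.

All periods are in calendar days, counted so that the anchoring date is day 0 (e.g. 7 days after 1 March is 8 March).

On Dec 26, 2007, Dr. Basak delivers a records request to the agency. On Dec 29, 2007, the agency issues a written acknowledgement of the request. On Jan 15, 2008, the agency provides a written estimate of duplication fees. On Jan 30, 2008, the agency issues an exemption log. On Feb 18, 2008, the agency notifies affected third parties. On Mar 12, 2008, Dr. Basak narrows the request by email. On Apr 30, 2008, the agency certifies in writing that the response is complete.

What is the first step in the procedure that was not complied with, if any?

Step 1: 80 days after Dec 26, 2007 (when the request is received) is Mar 15, 2008; completed Dec 29, 2007, before the deadline.
Step 2: 14 days after Jan 5, 2008 (end of the 7-day comment period, which began when the acknowledgement is issued on Dec 29, 2007) is Jan 19, 2008; done Jan 15, 2008 — timely.
Step 3: the earliest permitted date is 11 days after Dec 29, 2007 (when the acknowledgement is issued), i.e. Jan 9, 2008; done Jan 30, 2008 — permitted.
Step 4: the earliest permitted date is 14 days after Jan 30, 2008 (when the exemption log is issued), i.e. Feb 13, 2008; done Feb 18, 2008 — permitted.
Step 5: the window is 14–49 days after Mar 13, 2008 (end of the 24-day comment period, which began when third parties are notified on Feb 18, 2008), so Mar 27, 2008 through May 1, 2008; done Apr 30, 2008, which is between those dates.

None — every step was satisfied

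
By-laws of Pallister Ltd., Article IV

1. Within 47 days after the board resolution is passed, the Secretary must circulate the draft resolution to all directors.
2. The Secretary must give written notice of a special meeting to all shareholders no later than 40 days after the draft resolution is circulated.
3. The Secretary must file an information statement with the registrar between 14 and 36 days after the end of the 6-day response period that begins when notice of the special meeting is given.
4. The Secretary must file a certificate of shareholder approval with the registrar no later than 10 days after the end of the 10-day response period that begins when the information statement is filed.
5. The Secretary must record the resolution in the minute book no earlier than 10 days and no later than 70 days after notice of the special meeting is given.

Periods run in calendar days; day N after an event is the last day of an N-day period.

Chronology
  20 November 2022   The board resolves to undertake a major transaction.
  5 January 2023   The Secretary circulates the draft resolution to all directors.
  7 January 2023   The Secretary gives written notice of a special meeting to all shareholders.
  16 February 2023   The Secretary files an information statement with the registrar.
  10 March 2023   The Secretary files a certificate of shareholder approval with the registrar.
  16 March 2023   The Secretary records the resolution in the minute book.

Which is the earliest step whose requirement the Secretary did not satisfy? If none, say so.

Step 1: 47 days after 20 November 2022 (when the board resolution is passed) is 6 January 2023; completed 5 January 2023, before the deadline.
Step 2: 40 days after 5 January 2023 (when the draft resolution is circulated) is 14 February 2023; 7 January 2023 is within that limit.
Step 3: the window is 14–36 days after 13 January 2023 (end of the 6-day response period, which began when notice of the special meeting is given on 7 January 2023), so 27 January 2023 through 18 February 2023; 16 February 2023 falls inside that range.
Step 4: 10 days after 26 February 2023 (end of the 10-day response period, which began when the information statement is filed on 16 February 2023) is 8 March 2023; 10 March 2023 misses that deadline by 2 days.
That is the first point of non-compliance.

Step 4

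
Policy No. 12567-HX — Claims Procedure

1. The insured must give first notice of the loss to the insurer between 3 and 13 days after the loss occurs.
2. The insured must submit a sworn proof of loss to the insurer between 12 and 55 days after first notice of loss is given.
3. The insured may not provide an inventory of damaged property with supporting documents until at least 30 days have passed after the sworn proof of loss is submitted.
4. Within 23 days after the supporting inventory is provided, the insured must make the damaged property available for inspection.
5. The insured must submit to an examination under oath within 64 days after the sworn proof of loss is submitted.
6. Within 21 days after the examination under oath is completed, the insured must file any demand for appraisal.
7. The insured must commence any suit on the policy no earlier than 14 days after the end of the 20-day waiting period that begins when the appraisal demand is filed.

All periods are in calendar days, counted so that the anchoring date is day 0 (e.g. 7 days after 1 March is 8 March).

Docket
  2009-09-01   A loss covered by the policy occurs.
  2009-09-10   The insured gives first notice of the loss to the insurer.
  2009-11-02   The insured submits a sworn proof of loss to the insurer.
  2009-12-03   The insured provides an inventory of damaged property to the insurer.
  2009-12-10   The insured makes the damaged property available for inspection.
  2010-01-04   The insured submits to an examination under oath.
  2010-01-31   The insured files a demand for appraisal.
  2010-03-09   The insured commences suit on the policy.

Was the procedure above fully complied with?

Step 1: the window is 3–13 days after 2009-09-01 (when the loss occurs), so 2009-09-04 through 2009-09-14; done 2009-09-10, which is between those dates.
Step 2: the window is 12–55 days after 2009-09-10 (when first notice of loss is given), so 2009-09-22 through 2009-11-04; 2009-11-02 falls inside that range.
Step 3: the earliest permitted date is 30 days after 2009-11-02 (when the sworn proof of loss is submitted), i.e. 2009-12-02; done 2009-12-03 — permitted.
Step 4: 23 days after 2009-12-03 (when the supporting inventory is provided) is 2009-12-26; 2009-12-10 is within that limit.
Step 5: 64 days after 2009-11-02 (when the sworn proof of loss is submitted) is 2010-01-05; 2010-01-04 is within that limit.
Step 6: 21 days after 2010-01-04 (when the examination under oath is completed) is 2010-01-25; done 2010-01-31 — 6 days late.

No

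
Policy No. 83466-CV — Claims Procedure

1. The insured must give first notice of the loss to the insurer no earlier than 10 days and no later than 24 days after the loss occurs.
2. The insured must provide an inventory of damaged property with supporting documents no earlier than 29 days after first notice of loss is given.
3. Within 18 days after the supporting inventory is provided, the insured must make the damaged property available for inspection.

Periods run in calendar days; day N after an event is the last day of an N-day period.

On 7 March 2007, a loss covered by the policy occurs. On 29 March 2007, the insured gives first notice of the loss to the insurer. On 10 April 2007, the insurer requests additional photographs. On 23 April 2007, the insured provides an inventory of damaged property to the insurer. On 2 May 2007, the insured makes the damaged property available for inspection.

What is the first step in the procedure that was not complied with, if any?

(1) the permitted window runs from 7 March 2007 + 10 = 17 March 2007 to 7 March 2007 + 24 = 31 March 2007; 29 March 2007 falls inside that range.
(2) permitted from 29 March 2007 + 29 days = 27 April 2007 onward; done 23 April 2007 — 4 days too early.
The procedure was therefore not followed at step 2.

Step 2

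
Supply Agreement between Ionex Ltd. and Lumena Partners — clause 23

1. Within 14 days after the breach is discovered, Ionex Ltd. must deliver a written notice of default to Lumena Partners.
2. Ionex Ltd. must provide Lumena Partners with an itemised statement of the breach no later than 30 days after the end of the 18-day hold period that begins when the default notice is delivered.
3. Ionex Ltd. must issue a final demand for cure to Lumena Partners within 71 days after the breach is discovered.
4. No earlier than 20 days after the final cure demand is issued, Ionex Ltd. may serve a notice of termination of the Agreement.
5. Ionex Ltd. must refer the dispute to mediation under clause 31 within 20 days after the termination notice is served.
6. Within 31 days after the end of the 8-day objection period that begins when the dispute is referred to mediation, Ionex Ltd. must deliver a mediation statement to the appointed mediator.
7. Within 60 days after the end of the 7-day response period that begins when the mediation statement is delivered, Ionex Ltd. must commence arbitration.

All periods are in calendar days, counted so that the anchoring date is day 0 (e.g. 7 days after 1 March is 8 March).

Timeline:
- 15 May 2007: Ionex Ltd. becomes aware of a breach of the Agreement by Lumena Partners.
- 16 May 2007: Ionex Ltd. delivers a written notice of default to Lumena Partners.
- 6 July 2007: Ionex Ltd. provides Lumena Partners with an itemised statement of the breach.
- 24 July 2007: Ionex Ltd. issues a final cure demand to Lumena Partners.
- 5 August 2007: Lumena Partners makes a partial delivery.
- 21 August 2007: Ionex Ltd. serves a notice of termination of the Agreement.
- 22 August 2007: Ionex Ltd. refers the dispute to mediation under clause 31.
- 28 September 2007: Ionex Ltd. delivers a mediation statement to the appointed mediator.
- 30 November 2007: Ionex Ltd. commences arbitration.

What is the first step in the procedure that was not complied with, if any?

Step 2

(1) due by 15 May 2007 + 14 days = 29 May 2007; 16 May 2007 is within that limit.
(2) due by 3 June 2007 + 30 days = 3 July 2007; done 6 July 2007 — 3 days late.
The analysis stops there.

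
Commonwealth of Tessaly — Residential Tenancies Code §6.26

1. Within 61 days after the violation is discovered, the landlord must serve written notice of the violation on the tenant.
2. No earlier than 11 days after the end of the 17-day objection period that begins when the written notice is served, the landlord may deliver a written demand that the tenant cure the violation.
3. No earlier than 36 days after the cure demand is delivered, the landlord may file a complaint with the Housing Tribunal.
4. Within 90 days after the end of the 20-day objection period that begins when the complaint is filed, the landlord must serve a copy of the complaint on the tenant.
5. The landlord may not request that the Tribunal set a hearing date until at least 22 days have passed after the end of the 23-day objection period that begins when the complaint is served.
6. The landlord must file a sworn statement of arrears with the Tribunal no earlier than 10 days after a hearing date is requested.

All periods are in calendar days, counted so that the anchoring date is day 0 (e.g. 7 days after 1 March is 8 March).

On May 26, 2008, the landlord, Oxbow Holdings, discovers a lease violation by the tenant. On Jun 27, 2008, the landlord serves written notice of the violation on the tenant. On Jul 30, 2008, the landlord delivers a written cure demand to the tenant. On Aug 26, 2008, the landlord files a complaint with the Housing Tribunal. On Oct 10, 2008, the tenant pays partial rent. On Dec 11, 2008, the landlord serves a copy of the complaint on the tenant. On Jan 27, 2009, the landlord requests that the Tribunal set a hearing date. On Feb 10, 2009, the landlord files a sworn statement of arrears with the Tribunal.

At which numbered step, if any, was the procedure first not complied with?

(1) due by May 26, 2008 + 61 days = Jul 26, 2008; completed Jun 27, 2008, before the deadline.
(2) permitted from Jul 14, 2008 + 11 days = Jul 25, 2008 onward; done Jul 30, 2008 — permitted.
(3) permitted from Jul 30, 2008 + 36 days = Sep 4, 2008 onward; acted on Aug 26, 2008, 9 days prematurely.
The analysis stops there.

Step 3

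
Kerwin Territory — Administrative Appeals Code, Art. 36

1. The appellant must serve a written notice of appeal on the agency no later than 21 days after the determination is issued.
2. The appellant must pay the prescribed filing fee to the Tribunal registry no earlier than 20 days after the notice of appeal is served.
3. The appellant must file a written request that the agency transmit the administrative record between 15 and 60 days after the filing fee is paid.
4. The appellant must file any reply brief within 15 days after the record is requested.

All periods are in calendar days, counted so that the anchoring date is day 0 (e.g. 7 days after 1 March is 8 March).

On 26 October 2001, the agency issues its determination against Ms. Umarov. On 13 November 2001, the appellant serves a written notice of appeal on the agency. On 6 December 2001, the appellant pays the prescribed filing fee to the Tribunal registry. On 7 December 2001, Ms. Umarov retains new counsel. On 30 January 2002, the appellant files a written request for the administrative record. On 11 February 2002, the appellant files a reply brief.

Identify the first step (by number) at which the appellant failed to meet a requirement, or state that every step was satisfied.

Step 1 — counting 21 days from 26 October 2001 (when the determination is issued) gives a deadline of 16 November 2001; done 13 November 2001 — timely.
Step 2 — must wait 20 days from 13 November 2001 (when the notice of appeal is served), so not before 3 December 2001; 6 December 2001 is on or after that date.
Step 3 — 15 and 60 days from 6 December 2001 (when the filing fee is paid) are 21 December 2001 and 4 February 2002 respectively; done 30 January 2002, which is between those dates.
Step 4 — counting 15 days from 30 January 2002 (when the record is requested) gives a deadline of 14 February 2002; 11 February 2002 is within that limit.

None — every step was satisfied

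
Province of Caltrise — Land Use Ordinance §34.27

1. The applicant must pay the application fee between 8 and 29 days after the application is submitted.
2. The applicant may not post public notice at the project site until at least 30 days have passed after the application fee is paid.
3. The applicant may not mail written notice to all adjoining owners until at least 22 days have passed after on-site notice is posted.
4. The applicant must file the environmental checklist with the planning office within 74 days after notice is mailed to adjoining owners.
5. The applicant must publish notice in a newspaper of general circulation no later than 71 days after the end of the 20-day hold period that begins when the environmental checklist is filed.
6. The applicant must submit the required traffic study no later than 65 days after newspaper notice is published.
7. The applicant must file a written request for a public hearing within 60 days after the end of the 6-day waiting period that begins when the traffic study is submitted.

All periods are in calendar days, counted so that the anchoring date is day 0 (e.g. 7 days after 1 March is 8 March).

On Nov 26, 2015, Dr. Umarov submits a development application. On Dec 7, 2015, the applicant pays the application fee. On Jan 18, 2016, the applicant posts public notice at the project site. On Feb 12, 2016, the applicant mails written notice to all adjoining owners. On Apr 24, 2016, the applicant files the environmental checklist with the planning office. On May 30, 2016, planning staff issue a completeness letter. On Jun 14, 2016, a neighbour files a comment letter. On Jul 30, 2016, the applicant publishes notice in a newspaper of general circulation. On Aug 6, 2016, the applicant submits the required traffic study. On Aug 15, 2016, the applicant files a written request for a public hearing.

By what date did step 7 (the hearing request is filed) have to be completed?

The traffic study is submitted on Aug 6, 2016; the 6-day waiting period therefore ends Aug 12, 2016, and step 7 runs from that date. 60 days after Aug 12, 2016 is Oct 11, 2016.

Oct 11, 2016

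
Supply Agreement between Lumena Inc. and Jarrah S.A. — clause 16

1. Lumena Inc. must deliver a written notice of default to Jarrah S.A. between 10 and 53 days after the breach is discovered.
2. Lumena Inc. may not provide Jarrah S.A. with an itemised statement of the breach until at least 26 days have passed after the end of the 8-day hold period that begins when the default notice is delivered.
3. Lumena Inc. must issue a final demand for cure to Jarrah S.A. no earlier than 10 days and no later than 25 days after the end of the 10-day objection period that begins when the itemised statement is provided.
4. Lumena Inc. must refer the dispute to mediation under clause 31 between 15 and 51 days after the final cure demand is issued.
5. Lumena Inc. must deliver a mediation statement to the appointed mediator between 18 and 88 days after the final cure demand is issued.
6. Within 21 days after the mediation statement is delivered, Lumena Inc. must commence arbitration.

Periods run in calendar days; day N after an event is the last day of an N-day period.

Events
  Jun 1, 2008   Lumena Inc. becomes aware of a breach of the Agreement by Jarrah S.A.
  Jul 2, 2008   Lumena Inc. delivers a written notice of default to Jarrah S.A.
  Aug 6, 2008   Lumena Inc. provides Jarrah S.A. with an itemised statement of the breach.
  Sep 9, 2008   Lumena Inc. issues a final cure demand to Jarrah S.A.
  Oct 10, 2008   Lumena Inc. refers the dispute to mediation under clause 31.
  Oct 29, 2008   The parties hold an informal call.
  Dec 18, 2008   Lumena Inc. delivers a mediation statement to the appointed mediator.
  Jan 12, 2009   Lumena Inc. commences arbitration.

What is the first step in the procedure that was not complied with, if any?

Step 5

(1) the permitted window runs from Jun 1, 2008 + 10 = Jun 11, 2008 to Jun 1, 2008 + 53 = Jul 24, 2008; done Jul 2, 2008 — within the window.
(2) permitted from Jul 10, 2008 + 26 days = Aug 5, 2008 onward; Aug 6, 2008 is on or after that date.
(3) the permitted window runs from Aug 16, 2008 + 10 = Aug 26, 2008 to Aug 16, 2008 + 25 = Sep 10, 2008; done Sep 9, 2008, which is between those dates.
(4) the permitted window runs from Sep 9, 2008 + 15 = Sep 24, 2008 to Sep 9, 2008 + 51 = Oct 30, 2008; Oct 10, 2008 falls inside that range.
(5) the permitted window runs from Sep 9, 2008 + 18 = Sep 27, 2008 to Sep 9, 2008 + 88 = Dec 6, 2008; done Dec 18, 2008 — 12 days after the window closed.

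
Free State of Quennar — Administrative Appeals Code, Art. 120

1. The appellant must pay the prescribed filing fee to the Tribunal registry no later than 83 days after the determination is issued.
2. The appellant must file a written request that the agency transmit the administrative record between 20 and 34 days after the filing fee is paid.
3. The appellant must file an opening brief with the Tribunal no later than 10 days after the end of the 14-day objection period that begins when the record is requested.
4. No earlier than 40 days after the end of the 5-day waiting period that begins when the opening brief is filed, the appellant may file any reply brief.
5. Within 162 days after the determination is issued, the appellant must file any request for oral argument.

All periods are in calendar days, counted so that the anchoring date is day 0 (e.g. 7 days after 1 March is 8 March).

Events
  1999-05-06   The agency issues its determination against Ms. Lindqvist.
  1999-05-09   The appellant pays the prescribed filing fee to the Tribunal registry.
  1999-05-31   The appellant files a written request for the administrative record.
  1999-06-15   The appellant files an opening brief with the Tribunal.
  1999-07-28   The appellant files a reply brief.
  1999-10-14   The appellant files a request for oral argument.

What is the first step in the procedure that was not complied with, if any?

Step 4

Step 1: 83 days after 1999-05-06 (when the determination is issued) is 1999-07-28; done 1999-05-09 — timely.
Step 2: the window is 20–34 days after 1999-05-09 (when the filing fee is paid), so 1999-05-29 through 1999-06-12; 1999-05-31 falls inside that range.
Step 3: 10 days after 1999-06-14 (end of the 14-day objection period, which began when the record is requested on 1999-05-31) is 1999-06-24; completed 1999-06-15, before the deadline.
Step 4: the earliest permitted date is 40 days after 1999-06-20 (end of the 5-day waiting period, which began when the opening brief is filed on 1999-06-15), i.e. 1999-07-30; 1999-07-28 is 2 days before the earliest permitted date.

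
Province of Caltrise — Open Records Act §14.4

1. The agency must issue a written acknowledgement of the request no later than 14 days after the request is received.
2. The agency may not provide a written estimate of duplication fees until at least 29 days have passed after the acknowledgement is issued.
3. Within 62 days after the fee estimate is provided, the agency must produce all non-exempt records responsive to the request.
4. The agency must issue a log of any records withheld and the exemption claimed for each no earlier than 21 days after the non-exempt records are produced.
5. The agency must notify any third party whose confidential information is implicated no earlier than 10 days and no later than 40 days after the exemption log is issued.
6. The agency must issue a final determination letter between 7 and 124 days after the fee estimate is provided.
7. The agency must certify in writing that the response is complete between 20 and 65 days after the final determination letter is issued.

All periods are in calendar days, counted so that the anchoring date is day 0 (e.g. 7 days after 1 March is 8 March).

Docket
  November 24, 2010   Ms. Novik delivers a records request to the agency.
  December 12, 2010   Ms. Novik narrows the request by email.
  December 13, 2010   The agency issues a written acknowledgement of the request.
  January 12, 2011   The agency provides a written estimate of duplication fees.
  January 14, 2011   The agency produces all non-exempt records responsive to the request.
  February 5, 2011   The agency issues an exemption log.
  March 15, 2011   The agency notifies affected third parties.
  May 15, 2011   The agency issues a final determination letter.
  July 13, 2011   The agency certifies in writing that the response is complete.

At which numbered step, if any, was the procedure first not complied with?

Step 1: 14 days after November 24, 2010 (when the request is received) is December 8, 2010; not done until December 13, 2010, 5 days after the deadline.
No need to go further; step 1 was not satisfied.

Step 1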